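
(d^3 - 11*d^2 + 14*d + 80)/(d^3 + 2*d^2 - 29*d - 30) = (d^2 - 6*d - 16)/(d^2 + 7*d + 6)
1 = 1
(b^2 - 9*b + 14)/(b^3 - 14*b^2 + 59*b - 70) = 1/(b - 5)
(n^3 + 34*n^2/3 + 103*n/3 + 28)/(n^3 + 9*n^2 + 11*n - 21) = (n + 4/3)/(n - 1)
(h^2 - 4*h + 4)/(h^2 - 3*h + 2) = (h - 2)/(h - 1)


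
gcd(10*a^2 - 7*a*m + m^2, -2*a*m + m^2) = 2*a - m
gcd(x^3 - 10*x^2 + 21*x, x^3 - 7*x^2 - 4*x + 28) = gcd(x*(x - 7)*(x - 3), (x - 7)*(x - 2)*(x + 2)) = x - 7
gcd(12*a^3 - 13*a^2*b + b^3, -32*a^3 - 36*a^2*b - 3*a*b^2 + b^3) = 4*a + b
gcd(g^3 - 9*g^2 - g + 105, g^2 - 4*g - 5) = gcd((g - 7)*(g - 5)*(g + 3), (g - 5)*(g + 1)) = g - 5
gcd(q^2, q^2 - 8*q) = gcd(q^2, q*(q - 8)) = q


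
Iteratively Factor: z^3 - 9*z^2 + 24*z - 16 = (z - 4)*(z^2 - 5*z + 4) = (z - 4)^2*(z - 1)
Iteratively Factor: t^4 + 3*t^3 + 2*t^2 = (t + 1)*(t^3 + 2*t^2) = t*(t + 1)*(t^2 + 2*t) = t^2*(t + 1)*(t + 2)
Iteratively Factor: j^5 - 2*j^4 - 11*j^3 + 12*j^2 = (j)*(j^4 - 2*j^3 - 11*j^2 + 12*j) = j*(j - 4)*(j^3 + 2*j^2 - 3*j) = j*(j - 4)*(j + 3)*(j^2 - j) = j*(j - 4)*(j - 1)*(j + 3)*(j)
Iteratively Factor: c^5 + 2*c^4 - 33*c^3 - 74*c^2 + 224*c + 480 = (c + 2)*(c^4 - 33*c^2 - 8*c + 240) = (c - 5)*(c + 2)*(c^3 + 5*c^2 - 8*c - 48) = (c - 5)*(c - 3)*(c + 2)*(c^2 + 8*c + 16) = (c - 5)*(c - 3)*(c + 2)*(c + 4)*(c + 4)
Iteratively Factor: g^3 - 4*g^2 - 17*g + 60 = (g + 4)*(g^2 - 8*g + 15) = (g - 3)*(g + 4)*(g - 5)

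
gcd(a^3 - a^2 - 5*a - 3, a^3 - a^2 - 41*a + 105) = a - 3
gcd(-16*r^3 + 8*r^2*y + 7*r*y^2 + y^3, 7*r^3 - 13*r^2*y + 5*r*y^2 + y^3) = -r + y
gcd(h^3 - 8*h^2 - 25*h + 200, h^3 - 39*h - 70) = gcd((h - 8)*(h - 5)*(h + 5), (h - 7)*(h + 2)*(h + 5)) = h + 5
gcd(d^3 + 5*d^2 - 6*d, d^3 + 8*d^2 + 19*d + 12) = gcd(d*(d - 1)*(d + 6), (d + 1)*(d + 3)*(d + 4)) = 1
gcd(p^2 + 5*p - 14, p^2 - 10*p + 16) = p - 2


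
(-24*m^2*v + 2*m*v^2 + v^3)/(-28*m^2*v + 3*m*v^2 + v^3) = (6*m + v)/(7*m + v)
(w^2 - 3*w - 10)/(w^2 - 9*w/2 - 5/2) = 2*(w + 2)/(2*w + 1)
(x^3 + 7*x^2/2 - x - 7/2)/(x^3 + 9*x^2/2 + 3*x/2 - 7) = (x + 1)/(x + 2)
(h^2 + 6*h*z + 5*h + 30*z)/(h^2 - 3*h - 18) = (h^2 + 6*h*z + 5*h + 30*z)/(h^2 - 3*h - 18)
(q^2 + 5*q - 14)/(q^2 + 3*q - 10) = (q + 7)/(q + 5)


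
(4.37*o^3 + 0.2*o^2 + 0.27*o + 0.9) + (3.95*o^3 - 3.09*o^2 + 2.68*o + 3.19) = 8.32*o^3 - 2.89*o^2 + 2.95*o + 4.09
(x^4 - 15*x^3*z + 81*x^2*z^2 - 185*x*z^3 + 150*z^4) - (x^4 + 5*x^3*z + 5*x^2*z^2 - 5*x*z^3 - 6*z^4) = -20*x^3*z + 76*x^2*z^2 - 180*x*z^3 + 156*z^4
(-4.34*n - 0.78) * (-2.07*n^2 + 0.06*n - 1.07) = 8.9838*n^3 + 1.3542*n^2 + 4.597*n + 0.8346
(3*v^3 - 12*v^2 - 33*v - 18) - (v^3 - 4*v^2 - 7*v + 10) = 2*v^3 - 8*v^2 - 26*v - 28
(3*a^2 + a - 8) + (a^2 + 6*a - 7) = 4*a^2 + 7*a - 15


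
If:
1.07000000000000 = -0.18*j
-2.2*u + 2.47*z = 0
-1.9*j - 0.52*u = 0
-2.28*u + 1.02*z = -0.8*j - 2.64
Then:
No Solution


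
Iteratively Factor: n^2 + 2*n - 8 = (n + 4)*(n - 2)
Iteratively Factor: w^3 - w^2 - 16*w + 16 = (w + 4)*(w^2 - 5*w + 4) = (w - 1)*(w + 4)*(w - 4)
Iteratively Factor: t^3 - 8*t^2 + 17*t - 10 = (t - 5)*(t^2 - 3*t + 2) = (t - 5)*(t - 1)*(t - 2)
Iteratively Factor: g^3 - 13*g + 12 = (g - 1)*(g^2 + g - 12) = (g - 1)*(g + 4)*(g - 3)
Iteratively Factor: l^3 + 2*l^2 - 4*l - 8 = (l + 2)*(l^2 - 4) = (l - 2)*(l + 2)*(l + 2)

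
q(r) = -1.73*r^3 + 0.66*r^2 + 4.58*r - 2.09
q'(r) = -5.19*r^2 + 1.32*r + 4.58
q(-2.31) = 12.18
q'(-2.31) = -26.16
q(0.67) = 0.75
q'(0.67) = 3.13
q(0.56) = 0.38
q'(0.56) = 3.69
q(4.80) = -156.22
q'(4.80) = -108.66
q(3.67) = -61.91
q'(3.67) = -60.48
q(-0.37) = -3.61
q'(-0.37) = 3.38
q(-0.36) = -3.57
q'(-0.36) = 3.43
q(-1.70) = 0.53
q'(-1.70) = -12.66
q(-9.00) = 1271.32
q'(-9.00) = -427.69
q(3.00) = -29.12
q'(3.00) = -38.17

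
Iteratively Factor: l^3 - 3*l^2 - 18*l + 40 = (l - 5)*(l^2 + 2*l - 8) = (l - 5)*(l - 2)*(l + 4)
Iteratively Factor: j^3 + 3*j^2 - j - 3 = (j + 3)*(j^2 - 1) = (j - 1)*(j + 3)*(j + 1)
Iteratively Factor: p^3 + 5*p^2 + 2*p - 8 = (p + 4)*(p^2 + p - 2) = (p + 2)*(p + 4)*(p - 1)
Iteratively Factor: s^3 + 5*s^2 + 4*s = (s)*(s^2 + 5*s + 4) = s*(s + 1)*(s + 4)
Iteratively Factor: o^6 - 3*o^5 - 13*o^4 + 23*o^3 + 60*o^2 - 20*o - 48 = (o - 4)*(o^5 + o^4 - 9*o^3 - 13*o^2 + 8*o + 12) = (o - 4)*(o + 1)*(o^4 - 9*o^2 - 4*o + 12) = (o - 4)*(o - 1)*(o + 1)*(o^3 + o^2 - 8*o - 12) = (o - 4)*(o - 3)*(o - 1)*(o + 1)*(o^2 + 4*o + 4) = (o - 4)*(o - 3)*(o - 1)*(o + 1)*(o + 2)*(o + 2)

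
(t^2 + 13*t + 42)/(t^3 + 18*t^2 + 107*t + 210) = 1/(t + 5)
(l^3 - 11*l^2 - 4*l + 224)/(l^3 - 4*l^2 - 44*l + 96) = (l^2 - 3*l - 28)/(l^2 + 4*l - 12)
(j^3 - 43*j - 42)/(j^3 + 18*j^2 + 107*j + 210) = (j^2 - 6*j - 7)/(j^2 + 12*j + 35)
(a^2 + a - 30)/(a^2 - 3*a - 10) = (a + 6)/(a + 2)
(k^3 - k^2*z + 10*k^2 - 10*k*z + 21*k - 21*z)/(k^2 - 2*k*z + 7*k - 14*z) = (-k^2 + k*z - 3*k + 3*z)/(-k + 2*z)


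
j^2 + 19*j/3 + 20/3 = (j + 4/3)*(j + 5)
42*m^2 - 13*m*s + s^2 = (-7*m + s)*(-6*m + s)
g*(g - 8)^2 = g^3 - 16*g^2 + 64*g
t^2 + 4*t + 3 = (t + 1)*(t + 3)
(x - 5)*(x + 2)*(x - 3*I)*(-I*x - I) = -I*x^4 - 3*x^3 + 2*I*x^3 + 6*x^2 + 13*I*x^2 + 39*x + 10*I*x + 30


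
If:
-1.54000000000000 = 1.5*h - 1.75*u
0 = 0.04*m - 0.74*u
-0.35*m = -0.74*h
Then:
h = -1.18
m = -2.50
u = -0.14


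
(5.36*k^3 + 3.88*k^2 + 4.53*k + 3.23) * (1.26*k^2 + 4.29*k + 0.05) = 6.7536*k^5 + 27.8832*k^4 + 22.621*k^3 + 23.6975*k^2 + 14.0832*k + 0.1615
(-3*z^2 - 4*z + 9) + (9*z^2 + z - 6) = 6*z^2 - 3*z + 3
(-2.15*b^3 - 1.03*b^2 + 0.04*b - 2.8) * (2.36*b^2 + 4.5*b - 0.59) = -5.074*b^5 - 12.1058*b^4 - 3.2721*b^3 - 5.8203*b^2 - 12.6236*b + 1.652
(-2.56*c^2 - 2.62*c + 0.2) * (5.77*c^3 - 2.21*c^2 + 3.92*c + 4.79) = -14.7712*c^5 - 9.4598*c^4 - 3.091*c^3 - 22.9748*c^2 - 11.7658*c + 0.958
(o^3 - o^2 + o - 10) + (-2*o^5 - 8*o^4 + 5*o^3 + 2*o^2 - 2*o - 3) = -2*o^5 - 8*o^4 + 6*o^3 + o^2 - o - 13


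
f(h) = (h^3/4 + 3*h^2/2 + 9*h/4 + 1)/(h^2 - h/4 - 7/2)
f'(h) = (1/4 - 2*h)*(h^3/4 + 3*h^2/2 + 9*h/4 + 1)/(h^2 - h/4 - 7/2)^2 + (3*h^2/4 + 3*h + 9/4)/(h^2 - h/4 - 7/2)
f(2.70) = 7.36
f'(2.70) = -7.09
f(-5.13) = -0.20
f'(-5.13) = 0.19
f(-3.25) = 0.12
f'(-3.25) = 0.16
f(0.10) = -0.35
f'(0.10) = -0.72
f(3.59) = 4.71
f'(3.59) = -1.17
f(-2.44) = 0.26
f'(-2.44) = 0.24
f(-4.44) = -0.08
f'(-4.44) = 0.17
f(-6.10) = -0.39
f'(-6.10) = 0.20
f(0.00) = -0.29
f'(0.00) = -0.62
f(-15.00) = -2.39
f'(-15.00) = 0.24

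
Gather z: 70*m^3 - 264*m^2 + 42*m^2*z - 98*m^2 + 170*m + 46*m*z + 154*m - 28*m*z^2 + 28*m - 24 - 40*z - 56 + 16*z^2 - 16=70*m^3 - 362*m^2 + 352*m + z^2*(16 - 28*m) + z*(42*m^2 + 46*m - 40) - 96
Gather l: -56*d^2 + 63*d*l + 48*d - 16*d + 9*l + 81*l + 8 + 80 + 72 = -56*d^2 + 32*d + l*(63*d + 90) + 160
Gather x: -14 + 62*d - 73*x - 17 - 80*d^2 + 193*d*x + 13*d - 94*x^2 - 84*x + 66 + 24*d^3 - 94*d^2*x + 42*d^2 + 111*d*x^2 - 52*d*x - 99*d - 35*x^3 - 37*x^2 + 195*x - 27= 24*d^3 - 38*d^2 - 24*d - 35*x^3 + x^2*(111*d - 131) + x*(-94*d^2 + 141*d + 38) + 8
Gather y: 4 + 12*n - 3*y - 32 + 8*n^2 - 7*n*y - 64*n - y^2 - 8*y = 8*n^2 - 52*n - y^2 + y*(-7*n - 11) - 28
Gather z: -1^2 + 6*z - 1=6*z - 2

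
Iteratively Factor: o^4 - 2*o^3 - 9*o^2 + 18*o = (o - 2)*(o^3 - 9*o) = o*(o - 2)*(o^2 - 9) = o*(o - 2)*(o + 3)*(o - 3)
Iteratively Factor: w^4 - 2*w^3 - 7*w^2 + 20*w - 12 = (w - 1)*(w^3 - w^2 - 8*w + 12) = (w - 1)*(w + 3)*(w^2 - 4*w + 4) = (w - 2)*(w - 1)*(w + 3)*(w - 2)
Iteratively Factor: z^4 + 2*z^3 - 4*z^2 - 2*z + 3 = (z - 1)*(z^3 + 3*z^2 - z - 3) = (z - 1)*(z + 1)*(z^2 + 2*z - 3) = (z - 1)*(z + 1)*(z + 3)*(z - 1)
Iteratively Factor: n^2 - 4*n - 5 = (n + 1)*(n - 5)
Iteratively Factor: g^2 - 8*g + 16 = (g - 4)*(g - 4)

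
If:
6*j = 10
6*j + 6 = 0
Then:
No Solution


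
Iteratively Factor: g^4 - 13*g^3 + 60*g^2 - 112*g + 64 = (g - 1)*(g^3 - 12*g^2 + 48*g - 64) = (g - 4)*(g - 1)*(g^2 - 8*g + 16) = (g - 4)^2*(g - 1)*(g - 4)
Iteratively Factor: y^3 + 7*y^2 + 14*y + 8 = (y + 1)*(y^2 + 6*y + 8) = (y + 1)*(y + 2)*(y + 4)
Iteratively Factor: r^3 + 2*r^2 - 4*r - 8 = (r + 2)*(r^2 - 4) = (r - 2)*(r + 2)*(r + 2)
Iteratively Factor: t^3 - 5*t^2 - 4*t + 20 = (t - 2)*(t^2 - 3*t - 10) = (t - 5)*(t - 2)*(t + 2)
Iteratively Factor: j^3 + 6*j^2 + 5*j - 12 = (j - 1)*(j^2 + 7*j + 12) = (j - 1)*(j + 4)*(j + 3)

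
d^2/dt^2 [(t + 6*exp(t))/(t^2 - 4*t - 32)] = 2*(-4*(t - 2)^2*(t + 6*exp(t)) + (-t - 2*(t - 2)*(6*exp(t) + 1) - 6*exp(t))*(-t^2 + 4*t + 32) - 3*(-t^2 + 4*t + 32)^2*exp(t))/(-t^2 + 4*t + 32)^3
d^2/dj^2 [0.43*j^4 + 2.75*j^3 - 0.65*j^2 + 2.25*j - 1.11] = 5.16*j^2 + 16.5*j - 1.3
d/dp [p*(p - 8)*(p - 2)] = 3*p^2 - 20*p + 16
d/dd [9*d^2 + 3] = 18*d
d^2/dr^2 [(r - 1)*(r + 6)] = 2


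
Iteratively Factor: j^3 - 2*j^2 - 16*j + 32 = (j - 4)*(j^2 + 2*j - 8) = (j - 4)*(j - 2)*(j + 4)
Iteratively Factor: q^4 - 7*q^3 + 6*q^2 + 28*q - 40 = (q + 2)*(q^3 - 9*q^2 + 24*q - 20) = (q - 5)*(q + 2)*(q^2 - 4*q + 4) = (q - 5)*(q - 2)*(q + 2)*(q - 2)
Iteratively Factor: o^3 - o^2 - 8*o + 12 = (o + 3)*(o^2 - 4*o + 4) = (o - 2)*(o + 3)*(o - 2)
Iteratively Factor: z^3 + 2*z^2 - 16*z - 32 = (z + 2)*(z^2 - 16) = (z + 2)*(z + 4)*(z - 4)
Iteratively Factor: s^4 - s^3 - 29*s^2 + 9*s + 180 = (s + 4)*(s^3 - 5*s^2 - 9*s + 45) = (s - 3)*(s + 4)*(s^2 - 2*s - 15) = (s - 5)*(s - 3)*(s + 4)*(s + 3)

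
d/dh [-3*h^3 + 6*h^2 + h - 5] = -9*h^2 + 12*h + 1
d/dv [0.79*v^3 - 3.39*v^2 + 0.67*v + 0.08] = 2.37*v^2 - 6.78*v + 0.67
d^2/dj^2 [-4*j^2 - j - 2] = -8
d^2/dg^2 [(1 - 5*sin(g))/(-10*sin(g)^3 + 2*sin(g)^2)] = (cos(2*g) + 2)/sin(g)^4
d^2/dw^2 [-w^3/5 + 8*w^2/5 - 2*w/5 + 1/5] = 16/5 - 6*w/5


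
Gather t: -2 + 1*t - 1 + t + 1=2*t - 2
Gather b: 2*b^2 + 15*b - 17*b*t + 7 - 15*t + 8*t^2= 2*b^2 + b*(15 - 17*t) + 8*t^2 - 15*t + 7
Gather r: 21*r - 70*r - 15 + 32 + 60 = 77 - 49*r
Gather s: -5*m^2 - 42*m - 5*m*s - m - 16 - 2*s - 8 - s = -5*m^2 - 43*m + s*(-5*m - 3) - 24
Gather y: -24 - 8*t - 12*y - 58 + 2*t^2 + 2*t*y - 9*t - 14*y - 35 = 2*t^2 - 17*t + y*(2*t - 26) - 117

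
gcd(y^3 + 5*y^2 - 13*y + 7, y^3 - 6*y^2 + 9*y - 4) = y^2 - 2*y + 1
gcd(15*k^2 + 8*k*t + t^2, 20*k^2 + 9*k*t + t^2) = 5*k + t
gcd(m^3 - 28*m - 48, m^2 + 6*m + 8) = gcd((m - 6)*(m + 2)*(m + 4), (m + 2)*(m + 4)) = m^2 + 6*m + 8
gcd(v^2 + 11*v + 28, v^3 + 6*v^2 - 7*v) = v + 7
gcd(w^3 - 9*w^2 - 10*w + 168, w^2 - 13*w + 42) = w^2 - 13*w + 42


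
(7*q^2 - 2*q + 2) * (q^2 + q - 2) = 7*q^4 + 5*q^3 - 14*q^2 + 6*q - 4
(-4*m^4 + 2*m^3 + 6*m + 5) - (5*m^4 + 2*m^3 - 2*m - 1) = -9*m^4 + 8*m + 6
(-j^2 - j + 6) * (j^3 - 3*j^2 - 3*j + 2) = -j^5 + 2*j^4 + 12*j^3 - 17*j^2 - 20*j + 12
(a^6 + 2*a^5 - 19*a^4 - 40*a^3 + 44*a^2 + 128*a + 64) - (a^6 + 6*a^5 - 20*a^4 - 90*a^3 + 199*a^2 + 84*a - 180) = -4*a^5 + a^4 + 50*a^3 - 155*a^2 + 44*a + 244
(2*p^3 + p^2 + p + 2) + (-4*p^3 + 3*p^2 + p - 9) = -2*p^3 + 4*p^2 + 2*p - 7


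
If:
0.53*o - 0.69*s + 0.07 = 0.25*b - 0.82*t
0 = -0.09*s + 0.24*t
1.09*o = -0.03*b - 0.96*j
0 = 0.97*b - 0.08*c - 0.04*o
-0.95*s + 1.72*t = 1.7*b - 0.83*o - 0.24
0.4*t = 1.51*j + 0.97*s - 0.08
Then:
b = 0.12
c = 1.48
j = -0.00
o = -0.00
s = 0.10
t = 0.04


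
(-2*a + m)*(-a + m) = 2*a^2 - 3*a*m + m^2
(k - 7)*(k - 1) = k^2 - 8*k + 7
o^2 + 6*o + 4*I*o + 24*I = (o + 6)*(o + 4*I)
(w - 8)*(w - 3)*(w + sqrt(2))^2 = w^4 - 11*w^3 + 2*sqrt(2)*w^3 - 22*sqrt(2)*w^2 + 26*w^2 - 22*w + 48*sqrt(2)*w + 48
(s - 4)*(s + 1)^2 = s^3 - 2*s^2 - 7*s - 4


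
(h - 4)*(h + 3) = h^2 - h - 12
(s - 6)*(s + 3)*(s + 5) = s^3 + 2*s^2 - 33*s - 90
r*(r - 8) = r^2 - 8*r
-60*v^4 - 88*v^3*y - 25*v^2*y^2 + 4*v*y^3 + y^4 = (-5*v + y)*(v + y)*(2*v + y)*(6*v + y)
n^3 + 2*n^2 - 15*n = n*(n - 3)*(n + 5)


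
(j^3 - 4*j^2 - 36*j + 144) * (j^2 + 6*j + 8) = j^5 + 2*j^4 - 52*j^3 - 104*j^2 + 576*j + 1152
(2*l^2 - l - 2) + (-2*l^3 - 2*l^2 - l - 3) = -2*l^3 - 2*l - 5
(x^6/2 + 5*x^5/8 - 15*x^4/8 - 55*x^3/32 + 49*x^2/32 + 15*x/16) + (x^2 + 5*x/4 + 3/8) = x^6/2 + 5*x^5/8 - 15*x^4/8 - 55*x^3/32 + 81*x^2/32 + 35*x/16 + 3/8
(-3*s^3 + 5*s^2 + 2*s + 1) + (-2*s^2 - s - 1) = -3*s^3 + 3*s^2 + s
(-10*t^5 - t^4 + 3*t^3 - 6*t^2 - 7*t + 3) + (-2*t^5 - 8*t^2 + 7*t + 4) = -12*t^5 - t^4 + 3*t^3 - 14*t^2 + 7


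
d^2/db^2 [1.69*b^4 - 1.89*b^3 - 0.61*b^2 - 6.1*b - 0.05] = 20.28*b^2 - 11.34*b - 1.22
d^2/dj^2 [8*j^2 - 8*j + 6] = 16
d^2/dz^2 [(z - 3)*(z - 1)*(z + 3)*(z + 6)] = 12*z^2 + 30*z - 30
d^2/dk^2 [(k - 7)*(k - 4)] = 2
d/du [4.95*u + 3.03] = 4.95000000000000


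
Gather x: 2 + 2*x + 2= 2*x + 4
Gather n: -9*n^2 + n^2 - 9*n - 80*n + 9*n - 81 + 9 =-8*n^2 - 80*n - 72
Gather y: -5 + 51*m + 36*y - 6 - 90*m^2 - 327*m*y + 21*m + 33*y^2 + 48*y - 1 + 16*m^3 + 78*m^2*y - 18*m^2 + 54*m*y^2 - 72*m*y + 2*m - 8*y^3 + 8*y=16*m^3 - 108*m^2 + 74*m - 8*y^3 + y^2*(54*m + 33) + y*(78*m^2 - 399*m + 92) - 12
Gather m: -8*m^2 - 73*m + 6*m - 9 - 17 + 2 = -8*m^2 - 67*m - 24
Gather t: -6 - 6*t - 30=-6*t - 36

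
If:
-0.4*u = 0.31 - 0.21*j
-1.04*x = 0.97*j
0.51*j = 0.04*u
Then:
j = -0.06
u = -0.81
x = 0.06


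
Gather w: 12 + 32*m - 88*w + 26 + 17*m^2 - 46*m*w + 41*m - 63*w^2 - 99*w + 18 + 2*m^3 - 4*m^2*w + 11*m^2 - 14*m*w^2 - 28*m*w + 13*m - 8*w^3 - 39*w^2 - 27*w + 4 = 2*m^3 + 28*m^2 + 86*m - 8*w^3 + w^2*(-14*m - 102) + w*(-4*m^2 - 74*m - 214) + 60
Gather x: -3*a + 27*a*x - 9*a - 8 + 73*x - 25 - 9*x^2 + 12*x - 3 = -12*a - 9*x^2 + x*(27*a + 85) - 36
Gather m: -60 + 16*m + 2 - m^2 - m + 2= -m^2 + 15*m - 56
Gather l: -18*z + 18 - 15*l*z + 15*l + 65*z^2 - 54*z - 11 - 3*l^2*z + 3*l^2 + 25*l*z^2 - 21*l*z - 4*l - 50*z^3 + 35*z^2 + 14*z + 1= l^2*(3 - 3*z) + l*(25*z^2 - 36*z + 11) - 50*z^3 + 100*z^2 - 58*z + 8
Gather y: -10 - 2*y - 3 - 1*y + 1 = -3*y - 12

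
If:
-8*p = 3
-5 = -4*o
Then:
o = 5/4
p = -3/8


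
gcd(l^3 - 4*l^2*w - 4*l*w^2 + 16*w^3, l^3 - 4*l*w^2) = -l^2 + 4*w^2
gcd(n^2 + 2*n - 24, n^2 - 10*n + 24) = n - 4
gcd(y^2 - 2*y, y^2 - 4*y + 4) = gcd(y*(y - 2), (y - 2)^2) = y - 2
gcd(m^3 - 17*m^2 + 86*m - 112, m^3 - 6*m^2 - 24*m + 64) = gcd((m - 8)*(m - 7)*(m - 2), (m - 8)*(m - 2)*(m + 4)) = m^2 - 10*m + 16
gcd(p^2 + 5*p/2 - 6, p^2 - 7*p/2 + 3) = p - 3/2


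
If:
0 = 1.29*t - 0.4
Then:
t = 0.31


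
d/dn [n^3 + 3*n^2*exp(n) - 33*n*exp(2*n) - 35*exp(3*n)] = 3*n^2*exp(n) + 3*n^2 - 66*n*exp(2*n) + 6*n*exp(n) - 105*exp(3*n) - 33*exp(2*n)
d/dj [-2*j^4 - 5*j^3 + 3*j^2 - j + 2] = -8*j^3 - 15*j^2 + 6*j - 1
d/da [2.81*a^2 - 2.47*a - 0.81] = 5.62*a - 2.47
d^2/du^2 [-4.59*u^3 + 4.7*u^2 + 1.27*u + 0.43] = 9.4 - 27.54*u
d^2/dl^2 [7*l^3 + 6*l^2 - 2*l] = 42*l + 12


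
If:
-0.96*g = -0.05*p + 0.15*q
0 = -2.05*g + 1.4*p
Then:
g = -0.169150221506242*q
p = -0.247684252919855*q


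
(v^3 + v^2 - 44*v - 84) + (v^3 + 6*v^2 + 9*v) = 2*v^3 + 7*v^2 - 35*v - 84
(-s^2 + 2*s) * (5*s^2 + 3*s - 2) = -5*s^4 + 7*s^3 + 8*s^2 - 4*s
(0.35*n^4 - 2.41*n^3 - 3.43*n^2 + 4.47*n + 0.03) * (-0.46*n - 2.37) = -0.161*n^5 + 0.2791*n^4 + 7.2895*n^3 + 6.0729*n^2 - 10.6077*n - 0.0711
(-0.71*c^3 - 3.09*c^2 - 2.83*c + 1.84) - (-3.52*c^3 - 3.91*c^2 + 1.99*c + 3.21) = 2.81*c^3 + 0.82*c^2 - 4.82*c - 1.37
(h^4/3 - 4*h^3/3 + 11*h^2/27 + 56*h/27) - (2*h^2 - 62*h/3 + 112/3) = h^4/3 - 4*h^3/3 - 43*h^2/27 + 614*h/27 - 112/3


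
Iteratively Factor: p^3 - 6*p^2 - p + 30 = (p - 5)*(p^2 - p - 6) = (p - 5)*(p + 2)*(p - 3)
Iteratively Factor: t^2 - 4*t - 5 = (t + 1)*(t - 5)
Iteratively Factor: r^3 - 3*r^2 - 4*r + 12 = (r + 2)*(r^2 - 5*r + 6) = (r - 2)*(r + 2)*(r - 3)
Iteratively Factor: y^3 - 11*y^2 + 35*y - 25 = (y - 5)*(y^2 - 6*y + 5) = (y - 5)*(y - 1)*(y - 5)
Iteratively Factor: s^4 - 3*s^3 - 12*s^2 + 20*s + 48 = (s + 2)*(s^3 - 5*s^2 - 2*s + 24) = (s - 4)*(s + 2)*(s^2 - s - 6) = (s - 4)*(s - 3)*(s + 2)*(s + 2)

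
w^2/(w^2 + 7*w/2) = 2*w/(2*w + 7)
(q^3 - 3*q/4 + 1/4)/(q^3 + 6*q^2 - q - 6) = (q^2 - q + 1/4)/(q^2 + 5*q - 6)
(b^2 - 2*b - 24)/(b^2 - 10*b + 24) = (b + 4)/(b - 4)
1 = 1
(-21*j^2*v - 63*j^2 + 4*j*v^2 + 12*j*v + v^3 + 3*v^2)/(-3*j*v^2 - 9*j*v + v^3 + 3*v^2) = (7*j + v)/v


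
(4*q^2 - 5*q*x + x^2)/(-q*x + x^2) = (-4*q + x)/x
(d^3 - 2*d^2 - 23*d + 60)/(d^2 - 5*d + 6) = (d^2 + d - 20)/(d - 2)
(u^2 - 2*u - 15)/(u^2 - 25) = (u + 3)/(u + 5)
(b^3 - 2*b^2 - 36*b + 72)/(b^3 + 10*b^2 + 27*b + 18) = (b^2 - 8*b + 12)/(b^2 + 4*b + 3)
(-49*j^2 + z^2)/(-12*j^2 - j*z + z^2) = (49*j^2 - z^2)/(12*j^2 + j*z - z^2)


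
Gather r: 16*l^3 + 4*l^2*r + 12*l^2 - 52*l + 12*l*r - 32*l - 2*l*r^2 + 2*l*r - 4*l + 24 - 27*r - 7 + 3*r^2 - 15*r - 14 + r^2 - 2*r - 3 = 16*l^3 + 12*l^2 - 88*l + r^2*(4 - 2*l) + r*(4*l^2 + 14*l - 44)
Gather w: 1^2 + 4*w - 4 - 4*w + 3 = 0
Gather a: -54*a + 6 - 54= -54*a - 48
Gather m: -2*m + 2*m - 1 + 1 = 0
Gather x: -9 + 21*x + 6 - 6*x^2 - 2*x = -6*x^2 + 19*x - 3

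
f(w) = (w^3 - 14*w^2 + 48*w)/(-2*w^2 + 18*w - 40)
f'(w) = (4*w - 18)*(w^3 - 14*w^2 + 48*w)/(-2*w^2 + 18*w - 40)^2 + (3*w^2 - 28*w + 48)/(-2*w^2 + 18*w - 40) = (-w^4 + 18*w^3 - 138*w^2 + 560*w - 960)/(2*(w^4 - 18*w^3 + 121*w^2 - 360*w + 400))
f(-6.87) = 5.09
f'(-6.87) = -0.58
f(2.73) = -8.16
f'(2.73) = -8.96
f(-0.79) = 0.85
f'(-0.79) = -0.97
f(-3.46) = 2.97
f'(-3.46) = -0.68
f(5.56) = -3.42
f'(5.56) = 16.84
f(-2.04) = 1.94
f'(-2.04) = -0.79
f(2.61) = -7.18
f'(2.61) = -7.47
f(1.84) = -3.45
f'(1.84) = -3.18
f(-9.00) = 6.30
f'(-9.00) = -0.56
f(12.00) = -2.57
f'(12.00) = -0.60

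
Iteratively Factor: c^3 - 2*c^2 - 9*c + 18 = (c - 3)*(c^2 + c - 6) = (c - 3)*(c - 2)*(c + 3)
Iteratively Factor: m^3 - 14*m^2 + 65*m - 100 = (m - 5)*(m^2 - 9*m + 20) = (m - 5)^2*(m - 4)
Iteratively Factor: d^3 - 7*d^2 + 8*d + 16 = (d - 4)*(d^2 - 3*d - 4) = (d - 4)*(d + 1)*(d - 4)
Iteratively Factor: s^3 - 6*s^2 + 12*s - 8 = (s - 2)*(s^2 - 4*s + 4) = (s - 2)^2*(s - 2)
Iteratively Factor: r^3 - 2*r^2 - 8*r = (r)*(r^2 - 2*r - 8) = r*(r + 2)*(r - 4)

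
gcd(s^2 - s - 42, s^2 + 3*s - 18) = s + 6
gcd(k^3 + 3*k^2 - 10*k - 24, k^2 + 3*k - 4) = k + 4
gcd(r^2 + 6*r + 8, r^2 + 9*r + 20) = r + 4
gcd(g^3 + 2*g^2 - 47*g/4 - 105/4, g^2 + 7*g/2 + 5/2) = g + 5/2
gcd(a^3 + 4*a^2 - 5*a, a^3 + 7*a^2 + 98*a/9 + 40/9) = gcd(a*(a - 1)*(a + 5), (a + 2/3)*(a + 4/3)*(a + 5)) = a + 5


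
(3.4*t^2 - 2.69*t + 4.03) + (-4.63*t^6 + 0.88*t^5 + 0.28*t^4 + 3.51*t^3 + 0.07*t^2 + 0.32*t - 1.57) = -4.63*t^6 + 0.88*t^5 + 0.28*t^4 + 3.51*t^3 + 3.47*t^2 - 2.37*t + 2.46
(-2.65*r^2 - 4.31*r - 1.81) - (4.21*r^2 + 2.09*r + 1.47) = -6.86*r^2 - 6.4*r - 3.28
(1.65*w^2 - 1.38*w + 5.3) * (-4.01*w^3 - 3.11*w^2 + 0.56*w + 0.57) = -6.6165*w^5 + 0.402299999999999*w^4 - 16.0372*w^3 - 16.3153*w^2 + 2.1814*w + 3.021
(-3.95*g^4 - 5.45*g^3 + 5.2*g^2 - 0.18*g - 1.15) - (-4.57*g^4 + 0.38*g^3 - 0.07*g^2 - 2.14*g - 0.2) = 0.62*g^4 - 5.83*g^3 + 5.27*g^2 + 1.96*g - 0.95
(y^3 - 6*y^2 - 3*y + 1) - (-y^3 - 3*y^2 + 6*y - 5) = 2*y^3 - 3*y^2 - 9*y + 6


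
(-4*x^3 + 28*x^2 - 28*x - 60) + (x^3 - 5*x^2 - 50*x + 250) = -3*x^3 + 23*x^2 - 78*x + 190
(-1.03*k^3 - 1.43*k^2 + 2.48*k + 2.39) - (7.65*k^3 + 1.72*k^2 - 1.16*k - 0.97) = -8.68*k^3 - 3.15*k^2 + 3.64*k + 3.36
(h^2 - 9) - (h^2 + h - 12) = 3 - h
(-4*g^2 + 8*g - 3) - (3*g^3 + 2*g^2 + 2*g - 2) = -3*g^3 - 6*g^2 + 6*g - 1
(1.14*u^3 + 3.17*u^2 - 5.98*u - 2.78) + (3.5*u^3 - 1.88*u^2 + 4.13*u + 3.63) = 4.64*u^3 + 1.29*u^2 - 1.85*u + 0.85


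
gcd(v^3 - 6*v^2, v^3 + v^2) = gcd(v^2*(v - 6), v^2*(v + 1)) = v^2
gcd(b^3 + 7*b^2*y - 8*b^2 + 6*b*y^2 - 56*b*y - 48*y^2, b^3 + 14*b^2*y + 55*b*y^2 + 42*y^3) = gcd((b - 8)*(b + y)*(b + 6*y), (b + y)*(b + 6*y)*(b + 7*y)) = b^2 + 7*b*y + 6*y^2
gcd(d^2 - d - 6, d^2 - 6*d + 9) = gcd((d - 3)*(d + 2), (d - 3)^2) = d - 3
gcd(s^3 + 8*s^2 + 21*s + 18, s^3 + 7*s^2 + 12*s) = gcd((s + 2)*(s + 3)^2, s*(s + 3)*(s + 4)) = s + 3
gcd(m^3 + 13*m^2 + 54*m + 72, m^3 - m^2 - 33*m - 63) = m + 3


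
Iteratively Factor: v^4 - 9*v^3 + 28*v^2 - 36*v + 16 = (v - 4)*(v^3 - 5*v^2 + 8*v - 4) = (v - 4)*(v - 2)*(v^2 - 3*v + 2) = (v - 4)*(v - 2)*(v - 1)*(v - 2)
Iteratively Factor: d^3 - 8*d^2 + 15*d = (d - 3)*(d^2 - 5*d) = d*(d - 3)*(d - 5)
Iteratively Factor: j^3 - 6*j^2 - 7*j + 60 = (j + 3)*(j^2 - 9*j + 20) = (j - 4)*(j + 3)*(j - 5)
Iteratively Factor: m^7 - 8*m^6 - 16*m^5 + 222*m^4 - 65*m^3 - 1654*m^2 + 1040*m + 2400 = (m - 4)*(m^6 - 4*m^5 - 32*m^4 + 94*m^3 + 311*m^2 - 410*m - 600) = (m - 5)*(m - 4)*(m^5 + m^4 - 27*m^3 - 41*m^2 + 106*m + 120) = (m - 5)^2*(m - 4)*(m^4 + 6*m^3 + 3*m^2 - 26*m - 24) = (m - 5)^2*(m - 4)*(m + 1)*(m^3 + 5*m^2 - 2*m - 24) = (m - 5)^2*(m - 4)*(m - 2)*(m + 1)*(m^2 + 7*m + 12) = (m - 5)^2*(m - 4)*(m - 2)*(m + 1)*(m + 4)*(m + 3)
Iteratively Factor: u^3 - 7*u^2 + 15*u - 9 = (u - 3)*(u^2 - 4*u + 3) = (u - 3)*(u - 1)*(u - 3)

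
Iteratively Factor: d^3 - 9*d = (d - 3)*(d^2 + 3*d) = (d - 3)*(d + 3)*(d)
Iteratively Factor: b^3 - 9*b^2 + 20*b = (b - 5)*(b^2 - 4*b) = b*(b - 5)*(b - 4)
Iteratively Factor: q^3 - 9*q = (q - 3)*(q^2 + 3*q) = q*(q - 3)*(q + 3)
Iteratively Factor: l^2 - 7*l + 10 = (l - 5)*(l - 2)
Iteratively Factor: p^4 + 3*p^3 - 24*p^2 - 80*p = (p - 5)*(p^3 + 8*p^2 + 16*p) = (p - 5)*(p + 4)*(p^2 + 4*p) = p*(p - 5)*(p + 4)*(p + 4)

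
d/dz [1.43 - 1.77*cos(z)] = 1.77*sin(z)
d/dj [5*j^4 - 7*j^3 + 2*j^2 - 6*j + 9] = 20*j^3 - 21*j^2 + 4*j - 6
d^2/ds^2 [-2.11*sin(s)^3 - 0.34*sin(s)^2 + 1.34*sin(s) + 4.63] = 0.242500000000001*sin(s) - 4.7475*sin(3*s) - 0.68*cos(2*s)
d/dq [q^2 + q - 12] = 2*q + 1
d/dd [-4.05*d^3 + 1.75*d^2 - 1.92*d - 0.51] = -12.15*d^2 + 3.5*d - 1.92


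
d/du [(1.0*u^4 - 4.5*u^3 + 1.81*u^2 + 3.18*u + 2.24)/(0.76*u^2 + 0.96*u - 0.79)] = (1.52*u^5 - 0.54*u^4 - 11.8*u^3 + 9.9858*u^2 - 6.2646*u - 4.6626)/(0.5776*u^4 + 1.4592*u^3 - 0.2792*u^2 - 1.5168*u + 0.6241)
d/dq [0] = 0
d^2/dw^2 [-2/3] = 0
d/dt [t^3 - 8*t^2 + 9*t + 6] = 3*t^2 - 16*t + 9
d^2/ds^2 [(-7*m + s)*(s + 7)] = 2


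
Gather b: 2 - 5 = -3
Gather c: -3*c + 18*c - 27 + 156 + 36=15*c + 165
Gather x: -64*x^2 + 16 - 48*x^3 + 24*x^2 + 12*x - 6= -48*x^3 - 40*x^2 + 12*x + 10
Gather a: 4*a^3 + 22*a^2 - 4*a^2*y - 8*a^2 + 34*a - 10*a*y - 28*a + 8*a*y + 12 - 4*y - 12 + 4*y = 4*a^3 + a^2*(14 - 4*y) + a*(6 - 2*y)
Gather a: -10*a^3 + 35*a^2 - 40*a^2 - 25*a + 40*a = -10*a^3 - 5*a^2 + 15*a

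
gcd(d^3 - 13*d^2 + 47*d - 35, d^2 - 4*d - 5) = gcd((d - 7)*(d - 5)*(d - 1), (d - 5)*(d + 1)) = d - 5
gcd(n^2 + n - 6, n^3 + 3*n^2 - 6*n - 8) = n - 2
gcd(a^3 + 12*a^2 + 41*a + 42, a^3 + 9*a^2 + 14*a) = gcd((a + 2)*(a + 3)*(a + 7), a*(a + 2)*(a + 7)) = a^2 + 9*a + 14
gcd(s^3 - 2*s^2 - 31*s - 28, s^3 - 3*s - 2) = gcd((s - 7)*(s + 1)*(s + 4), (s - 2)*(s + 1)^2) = s + 1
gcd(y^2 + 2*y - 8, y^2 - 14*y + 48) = 1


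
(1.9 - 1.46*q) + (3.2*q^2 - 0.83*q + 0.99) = 3.2*q^2 - 2.29*q + 2.89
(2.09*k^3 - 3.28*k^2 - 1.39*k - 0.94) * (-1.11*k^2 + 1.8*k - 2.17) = -2.3199*k^5 + 7.4028*k^4 - 8.8964*k^3 + 5.659*k^2 + 1.3243*k + 2.0398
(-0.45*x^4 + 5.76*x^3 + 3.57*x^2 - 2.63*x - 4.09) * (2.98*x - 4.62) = -1.341*x^5 + 19.2438*x^4 - 15.9726*x^3 - 24.3308*x^2 - 0.0376000000000012*x + 18.8958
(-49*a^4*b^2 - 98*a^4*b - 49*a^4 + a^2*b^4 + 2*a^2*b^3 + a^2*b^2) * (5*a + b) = -245*a^5*b^2 - 490*a^5*b - 245*a^5 - 49*a^4*b^3 - 98*a^4*b^2 - 49*a^4*b + 5*a^3*b^4 + 10*a^3*b^3 + 5*a^3*b^2 + a^2*b^5 + 2*a^2*b^4 + a^2*b^3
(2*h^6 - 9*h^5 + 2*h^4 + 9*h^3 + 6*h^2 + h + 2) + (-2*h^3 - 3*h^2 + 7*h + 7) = 2*h^6 - 9*h^5 + 2*h^4 + 7*h^3 + 3*h^2 + 8*h + 9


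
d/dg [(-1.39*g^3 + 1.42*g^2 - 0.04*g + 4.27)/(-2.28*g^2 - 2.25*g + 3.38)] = (3.1692*g^4 + 6.255*g^3 - 17.3808*g^2 + 29.0704*g + 9.4723)/(5.1984*g^4 + 10.26*g^3 - 10.3503*g^2 - 15.21*g + 11.4244)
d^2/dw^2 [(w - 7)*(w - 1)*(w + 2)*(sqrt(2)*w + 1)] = 12*sqrt(2)*w^2 - 36*sqrt(2)*w + 6*w - 18*sqrt(2) - 12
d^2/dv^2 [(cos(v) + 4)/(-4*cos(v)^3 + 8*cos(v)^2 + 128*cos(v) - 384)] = (31*(1 - cos(v)^2)^2 + 2*cos(v)^5 + 235*cos(v)^3 + 676*cos(v)^2 + 412*cos(v) - 527)/(2*(cos(v) - 4)^4*(cos(v) + 6)^3)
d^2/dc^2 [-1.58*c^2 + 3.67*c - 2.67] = -3.16000000000000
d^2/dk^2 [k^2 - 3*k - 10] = 2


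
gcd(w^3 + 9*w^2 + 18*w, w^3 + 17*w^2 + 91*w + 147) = w + 3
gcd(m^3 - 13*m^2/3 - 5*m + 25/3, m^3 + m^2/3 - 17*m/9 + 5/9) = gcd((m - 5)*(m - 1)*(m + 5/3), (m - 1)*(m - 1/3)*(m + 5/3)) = m^2 + 2*m/3 - 5/3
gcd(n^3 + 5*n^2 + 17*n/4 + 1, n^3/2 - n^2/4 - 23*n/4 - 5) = 1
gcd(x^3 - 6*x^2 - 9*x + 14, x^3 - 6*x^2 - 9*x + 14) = x^3 - 6*x^2 - 9*x + 14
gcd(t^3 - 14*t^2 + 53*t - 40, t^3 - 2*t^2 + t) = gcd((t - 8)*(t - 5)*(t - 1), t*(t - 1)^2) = t - 1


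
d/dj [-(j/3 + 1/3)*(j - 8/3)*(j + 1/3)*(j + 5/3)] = -4*j^3/3 - j^2/3 + 98*j/27 + 169/81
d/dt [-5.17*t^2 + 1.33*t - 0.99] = 1.33 - 10.34*t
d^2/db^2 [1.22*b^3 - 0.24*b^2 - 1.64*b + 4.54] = 7.32*b - 0.48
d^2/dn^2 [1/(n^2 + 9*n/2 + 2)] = 4*(-4*n^2 - 18*n + (4*n + 9)^2 - 8)/(2*n^2 + 9*n + 4)^3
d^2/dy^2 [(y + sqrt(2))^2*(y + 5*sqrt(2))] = 6*y + 14*sqrt(2)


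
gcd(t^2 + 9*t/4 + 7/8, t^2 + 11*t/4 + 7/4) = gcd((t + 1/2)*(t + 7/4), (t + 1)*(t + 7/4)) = t + 7/4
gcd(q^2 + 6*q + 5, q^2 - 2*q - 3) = q + 1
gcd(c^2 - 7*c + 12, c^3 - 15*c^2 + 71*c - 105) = c - 3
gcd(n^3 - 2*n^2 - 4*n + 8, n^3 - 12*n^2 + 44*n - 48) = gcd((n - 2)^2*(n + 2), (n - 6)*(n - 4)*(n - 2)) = n - 2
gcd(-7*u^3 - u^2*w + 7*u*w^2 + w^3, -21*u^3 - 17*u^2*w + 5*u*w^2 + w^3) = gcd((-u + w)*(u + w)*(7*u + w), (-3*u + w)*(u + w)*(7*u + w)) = 7*u^2 + 8*u*w + w^2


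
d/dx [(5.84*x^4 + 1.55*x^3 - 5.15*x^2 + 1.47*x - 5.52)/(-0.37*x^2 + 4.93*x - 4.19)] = (-4.3216*x^5 + 85.8001*x^4 - 82.5954*x^3 - 44.3291*x^2 + 39.0722*x + 21.0543)/(0.1369*x^4 - 3.6482*x^3 + 27.4055*x^2 - 41.3134*x + 17.5561)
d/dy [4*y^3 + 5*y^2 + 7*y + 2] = 12*y^2 + 10*y + 7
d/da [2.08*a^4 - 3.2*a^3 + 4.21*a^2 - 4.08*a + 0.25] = 8.32*a^3 - 9.6*a^2 + 8.42*a - 4.08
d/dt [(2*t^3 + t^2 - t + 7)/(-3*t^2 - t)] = (-6*t^4 - 4*t^3 - 4*t^2 + 42*t + 7)/(t^2*(9*t^2 + 6*t + 1))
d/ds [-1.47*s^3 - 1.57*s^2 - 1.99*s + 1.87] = -4.41*s^2 - 3.14*s - 1.99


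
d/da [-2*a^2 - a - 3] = -4*a - 1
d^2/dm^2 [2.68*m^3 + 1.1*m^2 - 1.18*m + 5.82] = 16.08*m + 2.2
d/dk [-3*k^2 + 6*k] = 6 - 6*k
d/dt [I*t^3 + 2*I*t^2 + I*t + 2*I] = I*(3*t^2 + 4*t + 1)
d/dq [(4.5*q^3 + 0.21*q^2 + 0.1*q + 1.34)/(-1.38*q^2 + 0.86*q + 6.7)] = (-6.21*q^4 + 7.74*q^3 + 90.7686*q^2 + 6.5124*q - 0.4824)/(1.9044*q^4 - 2.3736*q^3 - 17.7524*q^2 + 11.524*q + 44.89)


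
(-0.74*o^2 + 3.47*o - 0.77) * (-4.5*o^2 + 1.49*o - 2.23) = 3.33*o^4 - 16.7176*o^3 + 10.2855*o^2 - 8.8854*o + 1.7171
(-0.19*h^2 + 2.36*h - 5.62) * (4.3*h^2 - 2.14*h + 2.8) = -0.817*h^4 + 10.5546*h^3 - 29.7484*h^2 + 18.6348*h - 15.736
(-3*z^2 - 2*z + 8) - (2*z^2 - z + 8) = -5*z^2 - z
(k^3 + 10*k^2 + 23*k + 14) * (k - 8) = k^4 + 2*k^3 - 57*k^2 - 170*k - 112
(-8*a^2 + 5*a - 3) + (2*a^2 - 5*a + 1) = -6*a^2 - 2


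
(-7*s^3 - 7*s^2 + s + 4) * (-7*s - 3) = 49*s^4 + 70*s^3 + 14*s^2 - 31*s - 12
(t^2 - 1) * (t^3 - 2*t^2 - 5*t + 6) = t^5 - 2*t^4 - 6*t^3 + 8*t^2 + 5*t - 6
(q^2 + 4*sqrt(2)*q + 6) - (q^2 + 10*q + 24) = -10*q + 4*sqrt(2)*q - 18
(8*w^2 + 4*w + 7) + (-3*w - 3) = 8*w^2 + w + 4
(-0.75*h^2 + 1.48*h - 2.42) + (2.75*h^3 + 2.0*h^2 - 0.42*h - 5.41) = 2.75*h^3 + 1.25*h^2 + 1.06*h - 7.83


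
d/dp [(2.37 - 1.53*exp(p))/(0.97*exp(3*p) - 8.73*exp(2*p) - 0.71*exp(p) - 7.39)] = (2.9682*exp(3*p) - 20.2536*exp(2*p) + 41.3802*exp(p) + 12.9894)*exp(p)/(0.9409*exp(6*p) - 16.9362*exp(5*p) + 74.8355*exp(4*p) - 1.94*exp(3*p) + 129.5335*exp(2*p) + 10.4938*exp(p) + 54.6121)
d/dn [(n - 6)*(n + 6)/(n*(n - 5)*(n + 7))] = (-n^4 + 73*n^2 + 144*n - 1260)/(n^2*(n^4 + 4*n^3 - 66*n^2 - 140*n + 1225))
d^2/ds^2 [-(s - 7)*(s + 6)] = -2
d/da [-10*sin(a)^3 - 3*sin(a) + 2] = 3*(5*cos(2*a) - 6)*cos(a)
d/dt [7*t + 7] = 7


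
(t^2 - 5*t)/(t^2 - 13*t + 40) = t/(t - 8)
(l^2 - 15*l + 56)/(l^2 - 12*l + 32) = (l - 7)/(l - 4)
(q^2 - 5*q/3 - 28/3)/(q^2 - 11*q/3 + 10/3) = (3*q^2 - 5*q - 28)/(3*q^2 - 11*q + 10)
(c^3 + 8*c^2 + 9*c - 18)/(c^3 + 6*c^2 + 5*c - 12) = (c + 6)/(c + 4)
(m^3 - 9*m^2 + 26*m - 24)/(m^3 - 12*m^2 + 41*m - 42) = (m - 4)/(m - 7)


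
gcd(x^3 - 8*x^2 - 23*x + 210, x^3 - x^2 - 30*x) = x^2 - x - 30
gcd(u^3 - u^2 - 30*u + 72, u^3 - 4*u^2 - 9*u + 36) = u^2 - 7*u + 12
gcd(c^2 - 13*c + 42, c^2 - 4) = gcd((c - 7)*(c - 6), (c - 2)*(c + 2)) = 1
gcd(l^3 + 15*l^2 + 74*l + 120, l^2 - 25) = l + 5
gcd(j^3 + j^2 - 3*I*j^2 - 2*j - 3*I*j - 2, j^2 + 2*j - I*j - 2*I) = j - I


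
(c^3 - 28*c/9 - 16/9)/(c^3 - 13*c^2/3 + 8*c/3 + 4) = (c + 4/3)/(c - 3)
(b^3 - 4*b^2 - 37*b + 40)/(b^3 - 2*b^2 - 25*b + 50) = (b^2 - 9*b + 8)/(b^2 - 7*b + 10)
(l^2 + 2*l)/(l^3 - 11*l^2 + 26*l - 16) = l*(l + 2)/(l^3 - 11*l^2 + 26*l - 16)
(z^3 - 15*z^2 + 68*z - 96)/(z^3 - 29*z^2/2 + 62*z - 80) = 2*(z - 3)/(2*z - 5)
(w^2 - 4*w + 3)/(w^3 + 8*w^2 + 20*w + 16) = (w^2 - 4*w + 3)/(w^3 + 8*w^2 + 20*w + 16)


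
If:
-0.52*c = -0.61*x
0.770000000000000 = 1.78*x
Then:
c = 0.51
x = 0.43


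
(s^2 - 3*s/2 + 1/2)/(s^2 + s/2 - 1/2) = (s - 1)/(s + 1)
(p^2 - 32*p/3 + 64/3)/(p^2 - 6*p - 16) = (p - 8/3)/(p + 2)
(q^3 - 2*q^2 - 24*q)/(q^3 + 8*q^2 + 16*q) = (q - 6)/(q + 4)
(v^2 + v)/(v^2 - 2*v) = (v + 1)/(v - 2)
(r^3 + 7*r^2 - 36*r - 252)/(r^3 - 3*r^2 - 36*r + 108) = (r + 7)/(r - 3)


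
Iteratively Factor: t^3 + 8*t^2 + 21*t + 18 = (t + 3)*(t^2 + 5*t + 6) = (t + 2)*(t + 3)*(t + 3)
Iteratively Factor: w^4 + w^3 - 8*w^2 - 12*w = (w + 2)*(w^3 - w^2 - 6*w) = (w + 2)^2*(w^2 - 3*w) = (w - 3)*(w + 2)^2*(w)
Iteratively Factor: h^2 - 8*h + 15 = (h - 3)*(h - 5)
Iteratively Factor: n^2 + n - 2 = (n + 2)*(n - 1)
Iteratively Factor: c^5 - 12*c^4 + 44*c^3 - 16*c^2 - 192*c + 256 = (c + 2)*(c^4 - 14*c^3 + 72*c^2 - 160*c + 128) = (c - 4)*(c + 2)*(c^3 - 10*c^2 + 32*c - 32) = (c - 4)*(c - 2)*(c + 2)*(c^2 - 8*c + 16) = (c - 4)^2*(c - 2)*(c + 2)*(c - 4)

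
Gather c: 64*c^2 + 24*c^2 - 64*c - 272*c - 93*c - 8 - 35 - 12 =88*c^2 - 429*c - 55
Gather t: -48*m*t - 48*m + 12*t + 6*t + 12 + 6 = -48*m + t*(18 - 48*m) + 18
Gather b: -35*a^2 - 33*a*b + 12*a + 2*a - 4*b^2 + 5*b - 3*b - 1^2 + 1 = -35*a^2 + 14*a - 4*b^2 + b*(2 - 33*a)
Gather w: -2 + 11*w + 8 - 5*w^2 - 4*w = -5*w^2 + 7*w + 6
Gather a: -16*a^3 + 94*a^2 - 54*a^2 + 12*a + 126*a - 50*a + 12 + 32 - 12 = -16*a^3 + 40*a^2 + 88*a + 32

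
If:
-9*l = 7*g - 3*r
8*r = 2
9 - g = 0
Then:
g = 9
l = -83/12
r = 1/4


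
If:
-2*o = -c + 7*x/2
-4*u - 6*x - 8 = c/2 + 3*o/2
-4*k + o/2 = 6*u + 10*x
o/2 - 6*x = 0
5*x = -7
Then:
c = -77/2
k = -2467/160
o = -84/5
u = 897/80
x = -7/5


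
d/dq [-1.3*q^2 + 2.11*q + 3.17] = 2.11 - 2.6*q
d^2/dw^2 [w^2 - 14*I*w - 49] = 2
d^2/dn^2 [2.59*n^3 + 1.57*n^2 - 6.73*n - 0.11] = 15.54*n + 3.14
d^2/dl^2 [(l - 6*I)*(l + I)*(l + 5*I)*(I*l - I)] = I*(12*l^2 - 6*l + 62)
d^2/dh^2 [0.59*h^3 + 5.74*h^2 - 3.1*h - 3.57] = 3.54*h + 11.48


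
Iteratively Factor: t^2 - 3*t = (t)*(t - 3)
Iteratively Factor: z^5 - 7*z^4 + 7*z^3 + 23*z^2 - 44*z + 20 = (z - 5)*(z^4 - 2*z^3 - 3*z^2 + 8*z - 4) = (z - 5)*(z - 1)*(z^3 - z^2 - 4*z + 4) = (z - 5)*(z - 1)*(z + 2)*(z^2 - 3*z + 2) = (z - 5)*(z - 1)^2*(z + 2)*(z - 2)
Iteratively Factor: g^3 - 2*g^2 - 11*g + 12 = (g - 1)*(g^2 - g - 12) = (g - 1)*(g + 3)*(g - 4)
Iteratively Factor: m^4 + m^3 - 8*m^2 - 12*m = (m)*(m^3 + m^2 - 8*m - 12) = m*(m + 2)*(m^2 - m - 6) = m*(m + 2)^2*(m - 3)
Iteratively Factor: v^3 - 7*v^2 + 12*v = (v)*(v^2 - 7*v + 12) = v*(v - 4)*(v - 3)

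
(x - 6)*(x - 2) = x^2 - 8*x + 12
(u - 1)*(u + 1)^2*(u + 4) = u^4 + 5*u^3 + 3*u^2 - 5*u - 4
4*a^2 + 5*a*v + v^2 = (a + v)*(4*a + v)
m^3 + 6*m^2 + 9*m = m*(m + 3)^2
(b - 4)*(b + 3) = b^2 - b - 12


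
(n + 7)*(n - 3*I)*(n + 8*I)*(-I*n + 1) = -I*n^4 + 6*n^3 - 7*I*n^3 + 42*n^2 - 19*I*n^2 + 24*n - 133*I*n + 168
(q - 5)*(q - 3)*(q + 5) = q^3 - 3*q^2 - 25*q + 75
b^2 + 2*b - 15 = (b - 3)*(b + 5)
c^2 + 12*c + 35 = (c + 5)*(c + 7)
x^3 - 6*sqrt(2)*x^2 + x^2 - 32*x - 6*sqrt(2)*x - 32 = (x + 1)*(x - 8*sqrt(2))*(x + 2*sqrt(2))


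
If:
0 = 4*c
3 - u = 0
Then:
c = 0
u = 3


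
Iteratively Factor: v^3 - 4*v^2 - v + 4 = (v - 4)*(v^2 - 1) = (v - 4)*(v - 1)*(v + 1)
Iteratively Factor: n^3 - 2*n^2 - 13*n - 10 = (n + 1)*(n^2 - 3*n - 10) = (n + 1)*(n + 2)*(n - 5)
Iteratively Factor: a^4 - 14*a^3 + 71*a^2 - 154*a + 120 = (a - 5)*(a^3 - 9*a^2 + 26*a - 24) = (a - 5)*(a - 3)*(a^2 - 6*a + 8) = (a - 5)*(a - 3)*(a - 2)*(a - 4)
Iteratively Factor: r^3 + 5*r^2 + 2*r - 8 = (r + 4)*(r^2 + r - 2) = (r + 2)*(r + 4)*(r - 1)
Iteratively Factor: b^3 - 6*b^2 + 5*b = (b - 5)*(b^2 - b) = (b - 5)*(b - 1)*(b)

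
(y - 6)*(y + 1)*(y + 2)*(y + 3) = y^4 - 25*y^2 - 60*y - 36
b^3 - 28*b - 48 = (b - 6)*(b + 2)*(b + 4)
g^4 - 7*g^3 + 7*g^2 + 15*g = g*(g - 5)*(g - 3)*(g + 1)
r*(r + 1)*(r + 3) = r^3 + 4*r^2 + 3*r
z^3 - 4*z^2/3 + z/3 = z*(z - 1)*(z - 1/3)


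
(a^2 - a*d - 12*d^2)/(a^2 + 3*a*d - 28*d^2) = (a + 3*d)/(a + 7*d)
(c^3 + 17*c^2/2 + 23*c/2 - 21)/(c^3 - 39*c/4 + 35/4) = 2*(c + 6)/(2*c - 5)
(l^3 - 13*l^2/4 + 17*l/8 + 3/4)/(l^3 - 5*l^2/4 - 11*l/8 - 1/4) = (2*l - 3)/(2*l + 1)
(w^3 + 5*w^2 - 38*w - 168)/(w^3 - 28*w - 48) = (w + 7)/(w + 2)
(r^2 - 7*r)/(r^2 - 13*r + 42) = r/(r - 6)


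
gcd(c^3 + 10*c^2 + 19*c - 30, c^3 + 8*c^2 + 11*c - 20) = c^2 + 4*c - 5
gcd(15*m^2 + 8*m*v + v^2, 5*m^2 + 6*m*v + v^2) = 5*m + v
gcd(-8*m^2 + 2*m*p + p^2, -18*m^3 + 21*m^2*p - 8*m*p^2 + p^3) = -2*m + p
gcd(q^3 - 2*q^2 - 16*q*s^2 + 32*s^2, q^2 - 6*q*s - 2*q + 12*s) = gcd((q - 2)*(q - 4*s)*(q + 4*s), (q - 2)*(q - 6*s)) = q - 2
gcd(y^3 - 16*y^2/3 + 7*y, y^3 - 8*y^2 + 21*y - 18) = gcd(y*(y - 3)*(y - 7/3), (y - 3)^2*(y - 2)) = y - 3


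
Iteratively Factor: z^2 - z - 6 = (z + 2)*(z - 3)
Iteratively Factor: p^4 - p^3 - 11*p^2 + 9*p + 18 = (p - 3)*(p^3 + 2*p^2 - 5*p - 6) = (p - 3)*(p + 3)*(p^2 - p - 2) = (p - 3)*(p + 1)*(p + 3)*(p - 2)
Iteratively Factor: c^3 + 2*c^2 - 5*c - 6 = (c + 1)*(c^2 + c - 6) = (c - 2)*(c + 1)*(c + 3)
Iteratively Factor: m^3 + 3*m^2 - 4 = (m - 1)*(m^2 + 4*m + 4) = (m - 1)*(m + 2)*(m + 2)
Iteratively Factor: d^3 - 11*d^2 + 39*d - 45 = (d - 3)*(d^2 - 8*d + 15) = (d - 3)^2*(d - 5)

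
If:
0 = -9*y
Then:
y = 0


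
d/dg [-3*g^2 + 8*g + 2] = 8 - 6*g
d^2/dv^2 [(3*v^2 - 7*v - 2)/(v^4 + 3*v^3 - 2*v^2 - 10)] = 2*(9*v^8 - 15*v^7 - 155*v^6 - 237*v^5 + 414*v^4 - 2*v^3 - 1584*v^2 + 240*v + 340)/(v^12 + 9*v^11 + 21*v^10 - 9*v^9 - 72*v^8 - 144*v^7 - 158*v^6 + 360*v^5 + 180*v^4 + 900*v^3 - 600*v^2 - 1000)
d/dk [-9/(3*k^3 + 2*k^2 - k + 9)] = 9*(9*k^2 + 4*k - 1)/(3*k^3 + 2*k^2 - k + 9)^2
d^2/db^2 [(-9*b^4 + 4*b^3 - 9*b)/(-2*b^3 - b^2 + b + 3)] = 2*(35*b^6 + 219*b^5 - 144*b^4 + 227*b^3 + 774*b^2 - 27*b - 27)/(8*b^9 + 12*b^8 - 6*b^7 - 47*b^6 - 33*b^5 + 30*b^4 + 71*b^3 + 18*b^2 - 27*b - 27)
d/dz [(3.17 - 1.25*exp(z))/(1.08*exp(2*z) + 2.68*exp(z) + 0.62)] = (1.35*exp(2*z) - 6.8472*exp(z) - 9.2706)*exp(z)/(1.1664*exp(4*z) + 5.7888*exp(3*z) + 8.5216*exp(2*z) + 3.3232*exp(z) + 0.3844)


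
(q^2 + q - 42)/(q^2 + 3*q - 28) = (q - 6)/(q - 4)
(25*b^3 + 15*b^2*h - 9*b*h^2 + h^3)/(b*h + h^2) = 25*b^2/h - 10*b + h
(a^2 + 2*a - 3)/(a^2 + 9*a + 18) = (a - 1)/(a + 6)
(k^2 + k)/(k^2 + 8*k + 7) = k/(k + 7)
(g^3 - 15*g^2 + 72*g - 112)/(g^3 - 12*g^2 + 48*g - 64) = (g - 7)/(g - 4)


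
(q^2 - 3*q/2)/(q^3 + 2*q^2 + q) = (q - 3/2)/(q^2 + 2*q + 1)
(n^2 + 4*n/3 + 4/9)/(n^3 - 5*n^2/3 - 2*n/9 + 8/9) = (3*n + 2)/(3*n^2 - 7*n + 4)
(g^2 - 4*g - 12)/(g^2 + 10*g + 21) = (g^2 - 4*g - 12)/(g^2 + 10*g + 21)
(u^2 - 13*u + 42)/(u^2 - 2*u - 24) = (u - 7)/(u + 4)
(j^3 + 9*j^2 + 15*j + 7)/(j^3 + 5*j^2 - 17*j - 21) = (j + 1)/(j - 3)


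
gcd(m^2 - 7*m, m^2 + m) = m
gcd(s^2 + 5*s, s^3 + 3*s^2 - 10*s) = s^2 + 5*s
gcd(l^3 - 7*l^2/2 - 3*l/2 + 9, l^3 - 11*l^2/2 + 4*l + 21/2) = l - 3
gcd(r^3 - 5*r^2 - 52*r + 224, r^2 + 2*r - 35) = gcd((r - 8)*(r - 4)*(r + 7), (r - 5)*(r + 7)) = r + 7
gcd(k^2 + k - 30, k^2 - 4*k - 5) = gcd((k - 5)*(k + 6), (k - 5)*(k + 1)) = k - 5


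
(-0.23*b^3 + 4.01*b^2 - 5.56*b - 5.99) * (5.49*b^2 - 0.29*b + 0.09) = -1.2627*b^5 + 22.0816*b^4 - 31.708*b^3 - 30.9118*b^2 + 1.2367*b - 0.5391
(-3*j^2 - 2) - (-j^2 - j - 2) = -2*j^2 + j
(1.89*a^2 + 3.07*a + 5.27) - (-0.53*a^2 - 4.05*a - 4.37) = 2.42*a^2 + 7.12*a + 9.64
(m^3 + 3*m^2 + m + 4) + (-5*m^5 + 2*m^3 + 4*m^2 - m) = -5*m^5 + 3*m^3 + 7*m^2 + 4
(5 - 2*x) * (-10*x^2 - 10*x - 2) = 20*x^3 - 30*x^2 - 46*x - 10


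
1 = 1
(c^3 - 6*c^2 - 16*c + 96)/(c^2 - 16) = c - 6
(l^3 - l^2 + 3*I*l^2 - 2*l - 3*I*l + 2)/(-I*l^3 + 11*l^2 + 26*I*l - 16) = I*(l - 1)/(l + 8*I)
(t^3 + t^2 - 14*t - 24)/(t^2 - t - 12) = t + 2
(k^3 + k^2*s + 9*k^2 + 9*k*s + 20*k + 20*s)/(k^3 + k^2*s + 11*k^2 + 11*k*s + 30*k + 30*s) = (k + 4)/(k + 6)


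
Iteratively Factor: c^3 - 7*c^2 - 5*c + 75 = (c - 5)*(c^2 - 2*c - 15) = (c - 5)^2*(c + 3)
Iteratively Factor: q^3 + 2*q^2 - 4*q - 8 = (q + 2)*(q^2 - 4) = (q - 2)*(q + 2)*(q + 2)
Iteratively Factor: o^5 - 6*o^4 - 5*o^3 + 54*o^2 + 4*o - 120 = (o - 2)*(o^4 - 4*o^3 - 13*o^2 + 28*o + 60) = (o - 2)*(o + 2)*(o^3 - 6*o^2 - o + 30) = (o - 3)*(o - 2)*(o + 2)*(o^2 - 3*o - 10) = (o - 5)*(o - 3)*(o - 2)*(o + 2)*(o + 2)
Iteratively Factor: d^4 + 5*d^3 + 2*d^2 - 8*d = (d + 4)*(d^3 + d^2 - 2*d) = d*(d + 4)*(d^2 + d - 2) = d*(d + 2)*(d + 4)*(d - 1)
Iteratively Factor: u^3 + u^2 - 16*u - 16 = (u - 4)*(u^2 + 5*u + 4) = (u - 4)*(u + 4)*(u + 1)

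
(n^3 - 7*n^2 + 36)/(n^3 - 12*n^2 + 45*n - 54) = (n + 2)/(n - 3)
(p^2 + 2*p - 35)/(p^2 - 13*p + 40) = (p + 7)/(p - 8)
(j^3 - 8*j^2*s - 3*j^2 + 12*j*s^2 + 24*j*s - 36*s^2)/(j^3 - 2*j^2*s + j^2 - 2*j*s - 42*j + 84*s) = (j^2 - 6*j*s - 3*j + 18*s)/(j^2 + j - 42)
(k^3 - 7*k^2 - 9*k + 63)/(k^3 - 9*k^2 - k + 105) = (k - 3)/(k - 5)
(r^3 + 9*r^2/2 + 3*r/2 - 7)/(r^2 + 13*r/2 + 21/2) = (r^2 + r - 2)/(r + 3)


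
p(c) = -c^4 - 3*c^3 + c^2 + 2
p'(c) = -4*c^3 - 9*c^2 + 2*c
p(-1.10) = 5.74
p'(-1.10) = -7.77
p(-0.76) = 3.56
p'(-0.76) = -4.96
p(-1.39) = 8.26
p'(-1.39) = -9.43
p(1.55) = -12.54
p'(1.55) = -33.42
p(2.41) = -67.92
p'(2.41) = -103.44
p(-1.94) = 13.50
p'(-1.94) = -8.55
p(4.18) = -504.92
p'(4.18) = -441.03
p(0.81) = 0.63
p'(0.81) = -6.41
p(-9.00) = -4291.00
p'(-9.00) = 2169.00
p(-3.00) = 11.00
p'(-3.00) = 21.00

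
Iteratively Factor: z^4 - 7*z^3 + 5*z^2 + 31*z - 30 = (z + 2)*(z^3 - 9*z^2 + 23*z - 15) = (z - 5)*(z + 2)*(z^2 - 4*z + 3) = (z - 5)*(z - 3)*(z + 2)*(z - 1)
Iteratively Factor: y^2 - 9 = (y - 3)*(y + 3)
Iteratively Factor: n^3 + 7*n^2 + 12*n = (n + 3)*(n^2 + 4*n) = (n + 3)*(n + 4)*(n)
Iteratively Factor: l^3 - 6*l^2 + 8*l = (l)*(l^2 - 6*l + 8) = l*(l - 4)*(l - 2)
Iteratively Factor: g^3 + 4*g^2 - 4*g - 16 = (g - 2)*(g^2 + 6*g + 8) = (g - 2)*(g + 2)*(g + 4)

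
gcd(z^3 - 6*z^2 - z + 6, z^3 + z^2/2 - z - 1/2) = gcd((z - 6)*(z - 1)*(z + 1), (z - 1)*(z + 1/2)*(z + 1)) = z^2 - 1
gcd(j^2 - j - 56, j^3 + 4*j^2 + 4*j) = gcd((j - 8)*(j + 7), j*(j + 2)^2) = 1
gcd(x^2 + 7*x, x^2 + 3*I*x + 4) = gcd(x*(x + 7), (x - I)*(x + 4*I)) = 1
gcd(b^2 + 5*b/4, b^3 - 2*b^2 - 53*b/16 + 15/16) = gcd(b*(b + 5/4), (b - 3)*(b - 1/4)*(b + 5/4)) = b + 5/4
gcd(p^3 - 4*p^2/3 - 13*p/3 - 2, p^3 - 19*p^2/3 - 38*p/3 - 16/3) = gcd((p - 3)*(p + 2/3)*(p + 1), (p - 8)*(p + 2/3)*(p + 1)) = p^2 + 5*p/3 + 2/3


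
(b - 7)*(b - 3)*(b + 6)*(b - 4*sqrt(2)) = b^4 - 4*sqrt(2)*b^3 - 4*b^3 - 39*b^2 + 16*sqrt(2)*b^2 + 126*b + 156*sqrt(2)*b - 504*sqrt(2)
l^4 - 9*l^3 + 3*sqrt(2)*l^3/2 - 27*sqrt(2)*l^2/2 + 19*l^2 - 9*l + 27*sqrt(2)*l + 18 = (l - 6)*(l - 3)*(l + sqrt(2)/2)*(l + sqrt(2))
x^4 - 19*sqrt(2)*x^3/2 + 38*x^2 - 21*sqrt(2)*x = x*(x - 7*sqrt(2))*(x - 3*sqrt(2)/2)*(x - sqrt(2))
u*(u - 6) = u^2 - 6*u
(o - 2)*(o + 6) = o^2 + 4*o - 12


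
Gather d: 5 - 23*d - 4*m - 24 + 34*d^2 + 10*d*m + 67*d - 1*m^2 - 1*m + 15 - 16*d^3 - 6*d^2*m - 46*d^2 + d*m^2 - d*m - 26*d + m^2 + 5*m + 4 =-16*d^3 + d^2*(-6*m - 12) + d*(m^2 + 9*m + 18)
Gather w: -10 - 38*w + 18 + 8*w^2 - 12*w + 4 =8*w^2 - 50*w + 12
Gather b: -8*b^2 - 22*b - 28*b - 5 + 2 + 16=-8*b^2 - 50*b + 13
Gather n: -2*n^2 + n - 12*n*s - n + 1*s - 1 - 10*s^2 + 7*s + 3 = -2*n^2 - 12*n*s - 10*s^2 + 8*s + 2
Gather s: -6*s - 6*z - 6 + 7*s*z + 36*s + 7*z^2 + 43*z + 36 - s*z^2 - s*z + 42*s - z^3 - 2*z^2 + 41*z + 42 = s*(-z^2 + 6*z + 72) - z^3 + 5*z^2 + 78*z + 72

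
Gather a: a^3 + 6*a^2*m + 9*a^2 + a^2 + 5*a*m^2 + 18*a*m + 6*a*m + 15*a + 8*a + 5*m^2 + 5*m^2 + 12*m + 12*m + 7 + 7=a^3 + a^2*(6*m + 10) + a*(5*m^2 + 24*m + 23) + 10*m^2 + 24*m + 14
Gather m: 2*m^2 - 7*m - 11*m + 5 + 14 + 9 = 2*m^2 - 18*m + 28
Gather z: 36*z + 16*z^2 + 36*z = 16*z^2 + 72*z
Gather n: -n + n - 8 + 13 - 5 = 0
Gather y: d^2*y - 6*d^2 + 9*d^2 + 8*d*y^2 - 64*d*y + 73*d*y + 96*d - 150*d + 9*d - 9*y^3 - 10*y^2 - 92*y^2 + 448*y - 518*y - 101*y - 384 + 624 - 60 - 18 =3*d^2 - 45*d - 9*y^3 + y^2*(8*d - 102) + y*(d^2 + 9*d - 171) + 162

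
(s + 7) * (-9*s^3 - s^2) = -9*s^4 - 64*s^3 - 7*s^2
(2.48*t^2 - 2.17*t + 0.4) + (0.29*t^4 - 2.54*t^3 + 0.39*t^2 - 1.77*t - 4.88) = 0.29*t^4 - 2.54*t^3 + 2.87*t^2 - 3.94*t - 4.48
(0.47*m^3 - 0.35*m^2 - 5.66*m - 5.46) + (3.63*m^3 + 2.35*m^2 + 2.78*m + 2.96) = 4.1*m^3 + 2.0*m^2 - 2.88*m - 2.5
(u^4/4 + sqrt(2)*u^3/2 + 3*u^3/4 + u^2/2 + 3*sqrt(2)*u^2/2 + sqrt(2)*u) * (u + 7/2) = u^5/4 + sqrt(2)*u^4/2 + 13*u^4/8 + 25*u^3/8 + 13*sqrt(2)*u^3/4 + 7*u^2/4 + 25*sqrt(2)*u^2/4 + 7*sqrt(2)*u/2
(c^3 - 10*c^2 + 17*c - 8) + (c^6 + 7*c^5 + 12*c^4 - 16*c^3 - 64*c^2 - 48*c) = c^6 + 7*c^5 + 12*c^4 - 15*c^3 - 74*c^2 - 31*c - 8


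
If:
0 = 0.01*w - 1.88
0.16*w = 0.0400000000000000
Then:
No Solution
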